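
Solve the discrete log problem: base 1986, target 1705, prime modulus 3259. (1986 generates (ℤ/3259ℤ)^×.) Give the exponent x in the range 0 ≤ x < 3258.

Baby-step giant-step with m = ceil(sqrt(3258)) = 58.
Baby table (1986^j mod 3259 for j=0..57):
  0:1  1:1986  2:806  3:547  4:1095  5:917  6:2640  7:2568
  8:2972  9:343  10:67  11:2702  12:1858  13:800  14:1667  15:2777
  16:894  17:2588  18:325  19:168  20:1230  21:1789  22:644  23:1456
  24:883  25:296  26:1236  27:669  28:2221  29:1479  30:935  31:2539
  32:781  33:3041  34:499  35:278  36:1337  37:2456  38:2152  39:1323
  40:724  41:645  42:183  43:1689  44:843  45:2331  46:1586  47:1602
  48:788  49:648  50:2882  51:848  52:2484  53:2357  54:1078  55:3004
  56:1974  57:3046
Giant step factor: 1986^(-58) ≡ 5 (mod 3259).
Scan 1705·5^i mod 3259 for i = 0, 1, …:
  i=0: 1705   i=1: 2007   i=2: 258   i=3: 1290
  i=4: 3191   i=5: 2919   i=6: 1559   i=7: 1277
  i=8: 3126   i=9: 2594     …   i=25: 1571
  i=26: 1337
Match at i=26, j=36: x = 26·58 + 36 = 1544.

1544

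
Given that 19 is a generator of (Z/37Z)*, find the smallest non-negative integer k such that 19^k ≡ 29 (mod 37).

15

Successive powers of 19 modulo 37:
  19^0=1  19^1=19  19^2=28  19^3=14  19^4=7  19^5=22
  19^6=11  19^7=24  19^8=12  19^9=6  19^10=3  19^11=20
  19^12=10  19^13=5  19^14=21  19^15=29
So 19^15 ≡ 29 (mod 37), giving k = 15.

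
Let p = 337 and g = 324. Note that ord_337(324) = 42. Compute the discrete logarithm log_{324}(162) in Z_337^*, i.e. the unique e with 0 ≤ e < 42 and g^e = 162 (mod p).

3

Successive powers of 324 modulo 337:
  324^0=1  324^1=324  324^2=169  324^3=162
So 324^3 ≡ 162 (mod 337), giving e = 3.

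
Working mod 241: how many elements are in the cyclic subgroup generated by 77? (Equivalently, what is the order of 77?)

120

The order of 77 must divide p − 1 = 240 = 2^4 · 3 · 5.
Divisors: 1, 2, 3, 4, 5, 6, 8, 10, 12, 15, 16, 20, 24, 30, 40, 48, 60, 80, 120, 240.
Check each in increasing order: 77^1 ≡ 77;  77^2 ≡ 145;  77^3 ≡ 79;  77^4 ≡ 58;  77^5 ≡ 128;  77^6 ≡ 216;  77^8 ≡ 231;  77^10 ≡ 237;  77^12 ≡ 143;  77^15 ≡ 211;  77^16 ≡ 100;  77^20 ≡ 16;  77^24 ≡ 205;  77^30 ≡ 177;  77^40 ≡ 15;  77^48 ≡ 91;  77^60 ≡ 240;  77^80 ≡ 225;  77^120 ≡ 1.
Smallest exponent giving 1 is 120.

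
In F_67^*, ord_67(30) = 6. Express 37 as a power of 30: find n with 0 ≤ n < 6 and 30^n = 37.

4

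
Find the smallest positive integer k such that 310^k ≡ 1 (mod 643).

321

The order of 310 must divide p − 1 = 642 = 2 · 3 · 107.
Divisors: 1, 2, 3, 6, 107, 214, 321, 642.
Check each in increasing order: 310^1 ≡ 310;  310^2 ≡ 293;  310^3 ≡ 167;  310^6 ≡ 240;  310^107 ≡ 177;  310^214 ≡ 465;  310^321 ≡ 1.
Smallest exponent giving 1 is 321.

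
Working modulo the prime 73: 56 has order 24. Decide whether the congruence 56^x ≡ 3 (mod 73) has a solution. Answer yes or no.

yes

⟨56⟩ has order 24; its elements mod 73 are {1, 3, 7, 8, 9, 10, 17, 21, 22, 24, 27, 30, 43, 46, 49, 51, 52, 56, 63, 64, 65, 66, 70, 72}.
3 is in this set.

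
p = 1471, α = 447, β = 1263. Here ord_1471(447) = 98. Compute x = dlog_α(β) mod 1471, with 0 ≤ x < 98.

56

Baby-step giant-step with m = ceil(sqrt(98)) = 10.
Baby table (447^j mod 1471 for j=0..9):
  0:1  1:447  2:1224  3:1387  4:698  5:154  6:1172  7:208
  8:303  9:109
Giant step factor: 447^(-10) ≡ 237 (mod 1471).
Scan 1263·237^i mod 1471 for i = 0, 1, …:
  i=0: 1263   i=1: 718   i=2: 1001   i=3: 406
  i=4: 607   i=5: 1172
Match at i=5, j=6: x = 5·10 + 6 = 56.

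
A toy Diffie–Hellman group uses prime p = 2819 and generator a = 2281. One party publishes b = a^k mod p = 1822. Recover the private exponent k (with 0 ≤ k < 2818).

1844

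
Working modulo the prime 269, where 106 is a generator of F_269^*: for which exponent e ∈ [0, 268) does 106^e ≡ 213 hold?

28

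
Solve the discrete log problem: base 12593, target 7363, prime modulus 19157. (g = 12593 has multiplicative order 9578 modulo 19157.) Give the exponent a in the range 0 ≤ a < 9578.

3763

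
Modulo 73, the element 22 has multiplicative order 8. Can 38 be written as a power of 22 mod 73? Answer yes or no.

no

⟨22⟩ has order 8; its elements mod 73 are {1, 10, 22, 27, 46, 51, 63, 72}.
38 is not in this set.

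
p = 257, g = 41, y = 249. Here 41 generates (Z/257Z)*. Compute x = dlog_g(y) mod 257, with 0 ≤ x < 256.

176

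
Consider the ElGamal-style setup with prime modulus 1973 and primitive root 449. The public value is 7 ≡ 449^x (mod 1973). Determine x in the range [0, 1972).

Baby-step giant-step with m = ceil(sqrt(1972)) = 45.
Baby table (449^j mod 1973 for j=0..44):
  0:1  1:449  2:355  3:1555  4:1726  5:1558  6:1100  7:650
  8:1819  9:1882  10:574  11:1236  12:551  13:774  14:278  15:523
  16:40  17:203  18:389  19:1037  20:1958  21:1157  22:594  23:351
  24:1732  25:306  26:1257  27:115  28:337  29:1365  30:1255  31:1190
  32:1600  33:228  34:1749  35:47  36:1373  37:901  38:84  39:229
  40:225  41:402  42:955  43:654  44:1642
Giant step factor: 449^(-45) ≡ 1155 (mod 1973).
Scan 7·1155^i mod 1973 for i = 0, 1, …:
  i=0: 7   i=1: 193   i=2: 1939   i=3: 190
  i=4: 447   i=5: 1332   i=6: 1493   i=7: 13
  i=8: 1204   i=9: 1628     …   i=13: 236
  i=14: 306
Match at i=14, j=25: x = 14·45 + 25 = 655.

655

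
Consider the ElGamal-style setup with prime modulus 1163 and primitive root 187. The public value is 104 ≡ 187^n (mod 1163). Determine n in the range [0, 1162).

452

Baby-step giant-step with m = ceil(sqrt(1162)) = 35.
Baby table (187^j mod 1163 for j=0..34):
  0:1  1:187  2:79  3:817  4:426  5:578  6:1090  7:305
  8:48  9:835  10:303  11:837  12:677  13:995  14:1148  15:684
  16:1141  17:538  18:588  19:634  20:1095  21:77  22:443  23:268
  24:107  25:238  26:312  27:194  28:225  29:207  30:330  31:71
  32:484  33:957  34:1020
Giant step factor: 187^(-35) ≡ 727 (mod 1163).
Scan 104·727^i mod 1163 for i = 0, 1, …:
  i=0: 104   i=1: 13   i=2: 147   i=3: 1036
  i=4: 711   i=5: 525   i=6: 211   i=7: 1044
  i=8: 712   i=9: 89   i=10: 738   i=11: 383
  i=12: 484
Match at i=12, j=32: n = 12·35 + 32 = 452.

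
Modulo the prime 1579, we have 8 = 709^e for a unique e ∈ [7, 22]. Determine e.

Compute 709^7 mod 1579 = 1257, then multiply by 709 repeatedly:
  709^7=1257  709^8=657  709^9=8
Found 8 at exponent 9.

9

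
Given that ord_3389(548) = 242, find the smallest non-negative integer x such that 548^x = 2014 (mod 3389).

51

Baby-step giant-step with m = ceil(sqrt(242)) = 16.
Baby table (548^j mod 3389 for j=0..15):
  0:1  1:548  2:2072  3:141  4:2710  5:698  6:2936  7:2542
  8:137  9:518  10:2577  11:2372  12:1869  13:734  14:2330  15:2576
Giant step factor: 548^(-16) ≡ 615 (mod 3389).
Scan 2014·615^i mod 3389 for i = 0, 1, …:
  i=0: 2014   i=1: 1625   i=2: 3009   i=3: 141
Match at i=3, j=3: x = 3·16 + 3 = 51.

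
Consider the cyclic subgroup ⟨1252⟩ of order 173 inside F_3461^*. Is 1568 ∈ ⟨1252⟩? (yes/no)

no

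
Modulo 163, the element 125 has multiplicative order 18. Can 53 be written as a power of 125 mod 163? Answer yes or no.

yes

53 ∈ ⟨125⟩ iff 53^18 ≡ 1 (mod 163), since |⟨125⟩| = 18.
53^18 mod 163 = 1.
Since 1 = 1, 53 lies in the subgroup.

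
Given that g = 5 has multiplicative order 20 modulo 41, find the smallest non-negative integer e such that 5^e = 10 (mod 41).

4

Successive powers of 5 modulo 41:
  5^0=1  5^1=5  5^2=25  5^3=2  5^4=10
So 5^4 ≡ 10 (mod 41), giving e = 4.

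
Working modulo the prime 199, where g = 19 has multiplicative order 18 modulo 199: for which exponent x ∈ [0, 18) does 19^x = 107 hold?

Successive powers of 19 modulo 199:
  19^0=1  19^1=19  19^2=162  19^3=93  19^4=175  19^5=141
  19^6=92  19^7=156  19^8=178  19^9=198  19^10=180  19^11=37
  19^12=106  19^13=24  19^14=58  19^15=107
So 19^15 ≡ 107 (mod 199), giving x = 15.

15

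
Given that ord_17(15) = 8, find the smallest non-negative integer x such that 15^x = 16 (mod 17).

4

Successive powers of 15 modulo 17:
  15^0=1  15^1=15  15^2=4  15^3=9  15^4=16
So 15^4 ≡ 16 (mod 17), giving x = 4.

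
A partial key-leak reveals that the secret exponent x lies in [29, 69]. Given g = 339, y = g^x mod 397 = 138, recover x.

35

Compute 339^29 mod 397 = 303, then multiply by 339 repeatedly:
  339^29=303  339^30=291  339^31=193  339^32=319  339^33=157
  339^34=25  339^35=138
Found 138 at exponent 35.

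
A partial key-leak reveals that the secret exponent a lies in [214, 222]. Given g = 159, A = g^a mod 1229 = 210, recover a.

Compute 159^214 mod 1229 = 1201, then multiply by 159 repeatedly:
  159^214=1201  159^215=464  159^216=36  159^217=808  159^218=656
  159^219=1068  159^220=210
Found 210 at exponent 220.

220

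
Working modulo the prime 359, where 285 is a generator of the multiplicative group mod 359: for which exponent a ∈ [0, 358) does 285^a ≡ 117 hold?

235

Baby-step giant-step with m = ceil(sqrt(358)) = 19.
Baby table (285^j mod 359 for j=0..18):
  0:1  1:285  2:91  3:87  4:24  5:19  6:30  7:293
  8:217  9:97  10:2  11:211  12:182  13:174  14:48  15:38
  16:60  17:227  18:75
Giant step factor: 285^(-19) ≡ 161 (mod 359).
Scan 117·161^i mod 359 for i = 0, 1, …:
  i=0: 117   i=1: 169   i=2: 284   i=3: 131
  i=4: 269   i=5: 229   i=6: 251   i=7: 203
  i=8: 14   i=9: 100   i=10: 304   i=11: 120
  i=12: 293
Match at i=12, j=7: a = 12·19 + 7 = 235.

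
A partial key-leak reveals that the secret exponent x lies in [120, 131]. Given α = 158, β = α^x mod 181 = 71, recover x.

Compute 158^120 mod 181 = 48, then multiply by 158 repeatedly:
  158^120=48  158^121=163  158^122=52  158^123=71
Found 71 at exponent 123.

123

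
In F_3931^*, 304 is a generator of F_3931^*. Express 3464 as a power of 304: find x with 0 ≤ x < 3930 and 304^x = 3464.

Baby-step giant-step with m = ceil(sqrt(3930)) = 63.
Baby table (304^j mod 3931 for j=0..62):
  0:1  1:304  2:2003  3:3538  4:2389  5:2952  6:1140  7:632
  8:3440  9:114  10:3208  11:344  12:2370  13:1107  14:2393  15:237
  16:1290  17:2991  18:1203  19:129  20:3837  21:2872  22:406  23:1563
  24:3432  25:1613  26:2908  27:3488  28:2913  29:1077  30:1135  31:3043
  32:1287  33:2079  34:3056  35:1308  36:601  37:1878  38:917  39:3598
  40:974  41:1271  42:1146  43:2456  44:3665  45:1687  46:1818  47:2332
  48:1348  49:968  50:3378  51:921  52:883  53:1124  54:3630  55:2840
  56:2471  57:363  58:284  59:3785  60:2788  61:2387  62:2344
Giant step factor: 304^(-63) ≡ 1159 (mod 3931).
Scan 3464·1159^i mod 3931 for i = 0, 1, …:
  i=0: 3464   i=1: 1225   i=2: 684   i=3: 2625
  i=4: 3712   i=5: 1694   i=6: 1777   i=7: 3630
Match at i=7, j=54: x = 7·63 + 54 = 495.

495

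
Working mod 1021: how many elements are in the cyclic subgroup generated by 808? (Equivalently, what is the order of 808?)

85

The order of 808 must divide p − 1 = 1020 = 2^2 · 3 · 5 · 17.
Divisors: 1, 2, 3, 4, 5, 6, 10, 12, 15, 17, 20, 30, 34, 51, 60, 68, 85, 102, 170, 204, 255, 340, 510, 1020.
Check each in increasing order: 808^1 ≡ 808;  808^2 ≡ 445;  808^3 ≡ 168;  808^4 ≡ 972;  808^5 ≡ 227;  808^6 ≡ 657;  808^10 ≡ 479;  808^12 ≡ 787;  808^15 ≡ 507;  808^17 ≡ 995;  808^20 ≡ 737;  808^30 ≡ 778;  808^34 ≡ 676;  808^51 ≡ 802;  808^60 ≡ 852;  808^68 ≡ 589;  808^85 ≡ 1.
Smallest exponent giving 1 is 85.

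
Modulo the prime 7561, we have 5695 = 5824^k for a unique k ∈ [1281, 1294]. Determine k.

1283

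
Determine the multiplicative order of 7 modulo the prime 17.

The order of 7 must divide p − 1 = 16 = 2^4.
Divisors: 1, 2, 4, 8, 16.
Check each in increasing order: 7^1 ≡ 7;  7^2 ≡ 15;  7^4 ≡ 4;  7^8 ≡ 16;  7^16 ≡ 1.
Smallest exponent giving 1 is 16.

16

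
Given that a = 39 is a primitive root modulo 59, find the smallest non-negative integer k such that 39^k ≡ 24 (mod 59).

3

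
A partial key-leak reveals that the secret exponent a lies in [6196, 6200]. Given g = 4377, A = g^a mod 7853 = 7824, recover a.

6198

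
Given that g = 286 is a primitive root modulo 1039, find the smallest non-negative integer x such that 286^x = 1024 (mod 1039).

Baby-step giant-step with m = ceil(sqrt(1038)) = 33.
Baby table (286^j mod 1039 for j=0..32):
  0:1  1:286  2:754  3:571  4:183  5:388  6:834  7:593
  8:241  9:352  10:928  11:463  12:465  13:1037  14:467  15:570
  16:936  17:673  18:263  19:410  20:892  21:557  22:335  23:222
  24:113  25:109  26:4  27:105  28:938  29:206  30:732  31:513
  32:219
Giant step factor: 286^(-33) ≡ 675 (mod 1039).
Scan 1024·675^i mod 1039 for i = 0, 1, …:
  i=0: 1024   i=1: 265   i=2: 167   i=3: 513
Match at i=3, j=31: x = 3·33 + 31 = 130.

130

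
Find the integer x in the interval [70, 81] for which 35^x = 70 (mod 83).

76

Compute 35^70 mod 83 = 3, then multiply by 35 repeatedly:
  35^70=3  35^71=22  35^72=23  35^73=58  35^74=38
  35^75=2  35^76=70
Found 70 at exponent 76.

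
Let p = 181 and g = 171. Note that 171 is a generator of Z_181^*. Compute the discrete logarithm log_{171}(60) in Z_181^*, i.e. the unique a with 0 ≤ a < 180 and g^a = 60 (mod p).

22

Successive powers of 171 modulo 181:
  171^0=1  171^1=171  171^2=100  171^3=86  171^4=45  171^5=93
  171^6=156  171^7=69  171^8=34  171^9=22  171^10=142  171^11=28
  171^12=82  171^13=85  171^14=55  171^15=174  171^16=70  171^17=24
  171^18=122  171^19=47  171^20=73  171^21=175  171^22=60
So 171^22 ≡ 60 (mod 181), giving a = 22.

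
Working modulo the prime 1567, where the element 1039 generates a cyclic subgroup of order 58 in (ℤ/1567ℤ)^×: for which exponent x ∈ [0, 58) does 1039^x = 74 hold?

Successive powers of 1039 modulo 1567:
  1039^0=1  1039^1=1039  1039^2=1425  1039^3=1327  1039^4=1360  1039^5=1173
  1039^6=1188  1039^7=1103  1039^8=540  1039^9=74
So 1039^9 ≡ 74 (mod 1567), giving x = 9.

9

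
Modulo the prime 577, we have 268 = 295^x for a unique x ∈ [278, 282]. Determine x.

281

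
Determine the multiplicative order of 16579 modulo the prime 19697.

The order of 16579 must divide p − 1 = 19696 = 2^4 · 1231.
Divisors: 1, 2, 4, 8, 16, 1231, 2462, 4924, 9848, 19696.
Check each in increasing order: 16579^1 ≡ 16579;  16579^2 ≡ 11303;  16579^4 ≡ 3067;  16579^8 ≡ 11020;  16579^16 ≡ 8395;  16579^1231 ≡ 1.
Smallest exponent giving 1 is 1231.

1231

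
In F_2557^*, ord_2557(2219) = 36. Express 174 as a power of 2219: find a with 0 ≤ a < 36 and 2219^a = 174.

17

Successive powers of 2219 modulo 2557:
  2219^0=1  2219^1=2219  2219^2=1736  2219^3=1342  2219^4=1550  2219^5=285
  2219^6=836  2219^7=1259  2219^8=1477  2219^9=1946  2219^10=1958  2219^11=459
  2219^12=835  2219^13=1597  2219^14=2298  2219^15=604  2219^16=408  2219^17=174
So 2219^17 ≡ 174 (mod 2557), giving a = 17.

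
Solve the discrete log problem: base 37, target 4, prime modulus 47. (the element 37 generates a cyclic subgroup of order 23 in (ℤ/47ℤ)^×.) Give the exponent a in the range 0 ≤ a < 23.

Successive powers of 37 modulo 47:
  37^0=1  37^1=37  37^2=6  37^3=34  37^4=36  37^5=16
  37^6=28  37^7=2  37^8=27  37^9=12  37^10=21  37^11=25
  37^12=32  37^13=9  37^14=4
So 37^14 ≡ 4 (mod 47), giving a = 14.

14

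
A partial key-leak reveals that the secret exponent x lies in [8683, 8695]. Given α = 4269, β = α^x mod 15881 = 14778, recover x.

8691

Compute 4269^8683 mod 15881 = 879, then multiply by 4269 repeatedly:
  4269^8683=879  4269^8684=4535  4269^8685=976  4269^8686=5722  4269^8687=2240
  4269^8688=2198  4269^8689=13472  4269^8690=6867  4269^8691=14778
Found 14778 at exponent 8691.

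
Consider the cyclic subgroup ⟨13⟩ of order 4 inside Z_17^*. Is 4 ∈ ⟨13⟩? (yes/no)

⟨13⟩ has order 4; its elements mod 17 are {1, 4, 13, 16}.
4 is in this set.

yes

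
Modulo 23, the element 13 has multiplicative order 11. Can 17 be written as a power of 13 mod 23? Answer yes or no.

no

⟨13⟩ has order 11; its elements mod 23 are {1, 2, 3, 4, 6, 8, 9, 12, 13, 16, 18}.
17 is not in this set.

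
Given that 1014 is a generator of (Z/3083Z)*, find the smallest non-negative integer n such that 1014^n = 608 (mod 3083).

2012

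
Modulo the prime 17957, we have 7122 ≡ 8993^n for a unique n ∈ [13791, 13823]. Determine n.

13812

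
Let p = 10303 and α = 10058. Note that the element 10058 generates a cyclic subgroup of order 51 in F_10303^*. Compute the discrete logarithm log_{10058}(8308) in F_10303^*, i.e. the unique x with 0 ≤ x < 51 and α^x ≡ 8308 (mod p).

44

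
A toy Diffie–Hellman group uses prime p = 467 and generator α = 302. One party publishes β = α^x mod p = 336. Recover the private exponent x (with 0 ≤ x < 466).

304

Baby-step giant-step with m = ceil(sqrt(466)) = 22.
Baby table (302^j mod 467 for j=0..21):
  0:1  1:302  2:139  3:415  4:174  5:244  6:369  7:292
  8:388  9:426  10:227  11:372  12:264  13:338  14:270  15:282
  16:170  17:437  18:280  19:33  20:159  21:384
Giant step factor: 302^(-22) ≡ 212 (mod 467).
Scan 336·212^i mod 467 for i = 0, 1, …:
  i=0: 336   i=1: 248   i=2: 272   i=3: 223
  i=4: 109   i=5: 225   i=6: 66   i=7: 449
  i=8: 387   i=9: 319   i=10: 380   i=11: 236
  i=12: 63   i=13: 280
Match at i=13, j=18: x = 13·22 + 18 = 304.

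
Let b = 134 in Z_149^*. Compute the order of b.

148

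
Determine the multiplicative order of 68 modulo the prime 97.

The order of 68 must divide p − 1 = 96 = 2^5 · 3.
Divisors: 1, 2, 3, 4, 6, 8, 12, 16, 24, 32, 48, 96.
Check each in increasing order: 68^1 ≡ 68;  68^2 ≡ 65;  68^3 ≡ 55;  68^4 ≡ 54;  68^6 ≡ 18;  68^8 ≡ 6;  68^12 ≡ 33;  68^16 ≡ 36;  68^24 ≡ 22;  68^32 ≡ 35;  68^48 ≡ 96;  68^96 ≡ 1.
Smallest exponent giving 1 is 96.

96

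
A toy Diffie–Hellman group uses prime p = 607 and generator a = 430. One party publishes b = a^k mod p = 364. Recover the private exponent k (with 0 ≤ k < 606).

70

Baby-step giant-step with m = ceil(sqrt(606)) = 25.
Baby table (430^j mod 607 for j=0..24):
  0:1  1:430  2:372  3:319  4:595  5:303  6:392  7:421
  8:144  9:6  10:152  11:411  12:93  13:535  14:604  15:531
  16:98  17:257  18:36  19:305  20:38  21:558  22:175  23:589
  24:151
Giant step factor: 430^(-25) ≡ 575 (mod 607).
Scan 364·575^i mod 607 for i = 0, 1, …:
  i=0: 364   i=1: 492   i=2: 38
Match at i=2, j=20: k = 2·25 + 20 = 70.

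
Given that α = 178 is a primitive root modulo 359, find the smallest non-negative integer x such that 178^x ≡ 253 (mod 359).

166

Baby-step giant-step with m = ceil(sqrt(358)) = 19.
Baby table (178^j mod 359 for j=0..18):
  0:1  1:178  2:92  3:221  4:207  5:228  6:17  7:154
  8:128  9:167  10:288  11:286  12:289  13:105  14:22  15:326
  16:229  17:195  18:246
Giant step factor: 178^(-19) ≡ 323 (mod 359).
Scan 253·323^i mod 359 for i = 0, 1, …:
  i=0: 253   i=1: 226   i=2: 121   i=3: 311
  i=4: 292   i=5: 258   i=6: 46   i=7: 139
  i=8: 22
Match at i=8, j=14: x = 8·19 + 14 = 166.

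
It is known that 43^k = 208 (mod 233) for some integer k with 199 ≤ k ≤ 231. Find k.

Compute 43^199 mod 233 = 17, then multiply by 43 repeatedly:
  43^199=17  43^200=32  43^201=211  43^202=219  43^203=97
  43^204=210  43^205=176  43^206=112  43^207=156  43^208=184
  43^209=223  43^210=36  43^211=150  43^212=159  43^213=80
  43^214=178  43^215=198  43^216=126  43^217=59  43^218=207
  43^219=47  43^220=157  43^221=227  43^222=208
Found 208 at exponent 222.

222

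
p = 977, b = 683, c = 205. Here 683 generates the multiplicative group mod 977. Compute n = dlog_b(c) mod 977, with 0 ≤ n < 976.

Baby-step giant-step with m = ceil(sqrt(976)) = 32.
Baby table (683^j mod 977 for j=0..31):
  0:1  1:683  2:460  3:563  4:568  5:75  6:421  7:305
  8:214  9:589  10:740  11:311  12:404  13:418  14:210  15:788
  16:854  17:13  18:86  19:118  20:480  21:545  22:975  23:588
  24:57  25:828  26:818  27:827  28:135  29:367  30:549  31:776
Giant step factor: 683^(-32) ≡ 101 (mod 977).
Scan 205·101^i mod 977 for i = 0, 1, …:
  i=0: 205   i=1: 188   i=2: 425   i=3: 914
  i=4: 476   i=5: 203   i=6: 963   i=7: 540
  i=8: 805   i=9: 214
Match at i=9, j=8: n = 9·32 + 8 = 296.

296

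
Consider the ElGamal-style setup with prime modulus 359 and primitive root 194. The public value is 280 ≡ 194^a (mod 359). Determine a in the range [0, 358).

Baby-step giant-step with m = ceil(sqrt(358)) = 19.
Baby table (194^j mod 359 for j=0..18):
  0:1  1:194  2:300  3:42  4:250  5:35  6:328  7:89
  8:34  9:134  10:148  11:351  12:243  13:113  14:23  15:154
  16:79  17:248  18:6
Giant step factor: 194^(-19) ≡ 326 (mod 359).
Scan 280·326^i mod 359 for i = 0, 1, …:
  i=0: 280   i=1: 94   i=2: 129   i=3: 51
  i=4: 112   i=5: 253   i=6: 267   i=7: 164
  i=8: 332   i=9: 173   i=10: 35
Match at i=10, j=5: a = 10·19 + 5 = 195.

195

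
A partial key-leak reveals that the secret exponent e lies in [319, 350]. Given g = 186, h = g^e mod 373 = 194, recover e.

Compute 186^319 mod 373 = 6, then multiply by 186 repeatedly:
  186^319=6  186^320=370  186^321=188  186^322=279  186^323=47
  186^324=163  186^325=105  186^326=134  186^327=306  186^328=220
  186^329=263  186^330=55  186^331=159  186^332=107  186^333=133
  186^334=120  186^335=313  186^336=30  186^337=358  186^338=194
Found 194 at exponent 338.

338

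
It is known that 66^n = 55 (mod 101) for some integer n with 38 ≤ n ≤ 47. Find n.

39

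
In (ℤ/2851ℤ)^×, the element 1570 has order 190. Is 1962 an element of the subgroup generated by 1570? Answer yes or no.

no

1962 ∈ ⟨1570⟩ iff 1962^190 ≡ 1 (mod 2851), since |⟨1570⟩| = 190.
1962^190 mod 2851 = 45.
Since 45 ≠ 1, 1962 does not lie in the subgroup.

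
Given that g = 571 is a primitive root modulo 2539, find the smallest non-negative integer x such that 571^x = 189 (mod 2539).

451

Baby-step giant-step with m = ceil(sqrt(2538)) = 51.
Baby table (571^j mod 2539 for j=0..50):
  0:1  1:571  2:1049  3:2314  4:1014  5:102  6:2384  7:360
  8:2440  9:1868  10:248  11:1963  12:1174  13:58  14:111  15:2445
  16:2184  17:415  18:838  19:1166  20:568  21:1875  22:1706  23:1689
  24:2138  25:2078  26:825  27:1360  28:2165  29:2261  30:1219  31:363
  32:1614  33:2476  34:2112  35:2466  36:1480  37:2132  38:1191  39:2148
  40:171  41:1159  42:1649  43:2149  44:742  45:2208  46:1424  47:624
  48:844  49:2053  50:1784
Giant step factor: 571^(-51) ≡ 561 (mod 2539).
Scan 189·561^i mod 2539 for i = 0, 1, …:
  i=0: 189   i=1: 1930   i=2: 1116   i=3: 1482
  i=4: 1149   i=5: 2222   i=6: 2432   i=7: 909
  i=8: 2149
Match at i=8, j=43: x = 8·51 + 43 = 451.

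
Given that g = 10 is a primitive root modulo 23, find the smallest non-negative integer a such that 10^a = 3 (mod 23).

20

Successive powers of 10 modulo 23:
  10^0=1  10^1=10  10^2=8  10^3=11  10^4=18  10^5=19
  10^6=6  10^7=14  10^8=2  10^9=20  10^10=16  10^11=22
  10^12=13  10^13=15  10^14=12  10^15=5  10^16=4  10^17=17
  10^18=9  10^19=21  10^20=3
So 10^20 ≡ 3 (mod 23), giving a = 20.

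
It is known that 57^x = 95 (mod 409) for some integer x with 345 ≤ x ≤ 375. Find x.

Compute 57^345 mod 409 = 263, then multiply by 57 repeatedly:
  57^345=263  57^346=267  57^347=86  57^348=403  57^349=67
  57^350=138  57^351=95
Found 95 at exponent 351.

351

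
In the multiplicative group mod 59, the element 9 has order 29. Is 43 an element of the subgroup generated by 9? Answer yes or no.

no

43 ∈ ⟨9⟩ iff 43^29 ≡ 1 (mod 59), since |⟨9⟩| = 29.
43^29 mod 59 = 58.
Since 58 ≠ 1, 43 does not lie in the subgroup.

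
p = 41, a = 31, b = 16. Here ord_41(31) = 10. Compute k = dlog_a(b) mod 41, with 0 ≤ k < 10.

Successive powers of 31 modulo 41:
  31^0=1  31^1=31  31^2=18  31^3=25  31^4=37  31^5=40
  31^6=10  31^7=23  31^8=16
So 31^8 ≡ 16 (mod 41), giving k = 8.

8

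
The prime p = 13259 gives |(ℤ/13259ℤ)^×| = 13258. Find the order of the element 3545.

The order of 3545 must divide p − 1 = 13258 = 2 · 7 · 947.
Divisors: 1, 2, 7, 14, 947, 1894, 6629, 13258.
Check each in increasing order: 3545^1 ≡ 3545;  3545^2 ≡ 10752;  3545^7 ≡ 2824;  3545^14 ≡ 6317;  3545^947 ≡ 7695;  3545^1894 ≡ 11590;  3545^6629 ≡ 13258;  3545^13258 ≡ 1.
Smallest exponent giving 1 is 13258.

13258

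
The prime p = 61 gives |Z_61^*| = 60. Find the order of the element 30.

60

The order of 30 must divide p − 1 = 60 = 2^2 · 3 · 5.
Divisors: 1, 2, 3, 4, 5, 6, 10, 12, 15, 20, 30, 60.
Check each in increasing order: 30^1 ≡ 30;  30^2 ≡ 46;  30^3 ≡ 38;  30^4 ≡ 42;  30^5 ≡ 40;  30^6 ≡ 41;  30^10 ≡ 14;  30^12 ≡ 34;  30^15 ≡ 11;  30^20 ≡ 13;  30^30 ≡ 60;  30^60 ≡ 1.
Smallest exponent giving 1 is 60.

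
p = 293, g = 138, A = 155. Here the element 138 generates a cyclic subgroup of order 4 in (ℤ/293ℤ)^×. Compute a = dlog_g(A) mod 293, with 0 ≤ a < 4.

3

Successive powers of 138 modulo 293:
  138^0=1  138^1=138  138^2=292  138^3=155
So 138^3 ≡ 155 (mod 293), giving a = 3.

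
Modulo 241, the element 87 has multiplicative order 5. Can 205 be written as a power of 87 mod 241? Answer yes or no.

yes

205 ∈ ⟨87⟩ iff 205^5 ≡ 1 (mod 241), since |⟨87⟩| = 5.
205^5 mod 241 = 1.
Since 1 = 1, 205 lies in the subgroup.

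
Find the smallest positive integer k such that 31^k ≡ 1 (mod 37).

4

The order of 31 must divide p − 1 = 36 = 2^2 · 3^2.
Divisors: 1, 2, 3, 4, 6, 9, 12, 18, 36.
Check each in increasing order: 31^1 ≡ 31;  31^2 ≡ 36;  31^3 ≡ 6;  31^4 ≡ 1.
Smallest exponent giving 1 is 4.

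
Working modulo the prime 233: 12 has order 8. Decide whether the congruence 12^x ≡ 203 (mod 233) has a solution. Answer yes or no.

203 ∈ ⟨12⟩ iff 203^8 ≡ 1 (mod 233), since |⟨12⟩| = 8.
203^8 mod 233 = 76.
Since 76 ≠ 1, 203 does not lie in the subgroup.

no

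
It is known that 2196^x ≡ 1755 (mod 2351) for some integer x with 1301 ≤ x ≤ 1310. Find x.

1309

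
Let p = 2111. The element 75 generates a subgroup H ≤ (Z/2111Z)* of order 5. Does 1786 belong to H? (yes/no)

yes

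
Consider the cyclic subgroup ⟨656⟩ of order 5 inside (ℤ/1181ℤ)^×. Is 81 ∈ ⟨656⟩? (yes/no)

yes

81 ∈ ⟨656⟩ iff 81^5 ≡ 1 (mod 1181), since |⟨656⟩| = 5.
81^5 mod 1181 = 1.
Since 1 = 1, 81 lies in the subgroup.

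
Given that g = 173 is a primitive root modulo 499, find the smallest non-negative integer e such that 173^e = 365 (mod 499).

150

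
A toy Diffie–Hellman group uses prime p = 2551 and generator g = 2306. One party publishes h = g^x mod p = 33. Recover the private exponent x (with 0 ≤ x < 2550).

2167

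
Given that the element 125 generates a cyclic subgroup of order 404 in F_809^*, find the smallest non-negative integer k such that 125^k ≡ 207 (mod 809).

320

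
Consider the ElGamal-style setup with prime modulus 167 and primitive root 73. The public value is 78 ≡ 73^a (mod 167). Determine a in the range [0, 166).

Baby-step giant-step with m = ceil(sqrt(166)) = 13.
Baby table (73^j mod 167 for j=0..12):
  0:1  1:73  2:152  3:74  4:58  5:59  6:132  7:117
  8:24  9:82  10:141  11:106  12:56
Giant step factor: 73^(-13) ≡ 119 (mod 167).
Scan 78·119^i mod 167 for i = 0, 1, …:
  i=0: 78   i=1: 97   i=2: 20   i=3: 42
  i=4: 155   i=5: 75   i=6: 74
Match at i=6, j=3: a = 6·13 + 3 = 81.

81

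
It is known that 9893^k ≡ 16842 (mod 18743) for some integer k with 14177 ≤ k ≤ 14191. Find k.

14180

Compute 9893^14177 mod 18743 = 10145, then multiply by 9893 repeatedly:
  9893^14177=10145  9893^14178=14463  9893^14179=17140  9893^14180=16842
Found 16842 at exponent 14180.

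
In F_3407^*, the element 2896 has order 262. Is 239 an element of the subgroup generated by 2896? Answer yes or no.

no

239 ∈ ⟨2896⟩ iff 239^262 ≡ 1 (mod 3407), since |⟨2896⟩| = 262.
239^262 mod 3407 = 2398.
Since 2398 ≠ 1, 239 does not lie in the subgroup.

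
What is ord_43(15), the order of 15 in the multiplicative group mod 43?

The order of 15 must divide p − 1 = 42 = 2 · 3 · 7.
Divisors: 1, 2, 3, 6, 7, 14, 21, 42.
Check each in increasing order: 15^1 ≡ 15;  15^2 ≡ 10;  15^3 ≡ 21;  15^6 ≡ 11;  15^7 ≡ 36;  15^14 ≡ 6;  15^21 ≡ 1.
Smallest exponent giving 1 is 21.

21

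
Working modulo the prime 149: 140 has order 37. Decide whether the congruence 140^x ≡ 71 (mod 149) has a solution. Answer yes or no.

no

71 ∈ ⟨140⟩ iff 71^37 ≡ 1 (mod 149), since |⟨140⟩| = 37.
71^37 mod 149 = 44.
Since 44 ≠ 1, 71 does not lie in the subgroup.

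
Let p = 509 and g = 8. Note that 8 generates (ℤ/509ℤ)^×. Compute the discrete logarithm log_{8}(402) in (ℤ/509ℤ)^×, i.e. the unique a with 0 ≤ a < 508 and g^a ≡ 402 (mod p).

350

Baby-step giant-step with m = ceil(sqrt(508)) = 23.
Baby table (8^j mod 509 for j=0..22):
  0:1  1:8  2:64  3:3  4:24  5:192  6:9  7:72
  8:67  9:27  10:216  11:201  12:81  13:139  14:94  15:243
  16:417  17:282  18:220  19:233  20:337  21:151  22:190
Giant step factor: 8^(-23) ≡ 218 (mod 509).
Scan 402·218^i mod 509 for i = 0, 1, …:
  i=0: 402   i=1: 88   i=2: 351   i=3: 168
  i=4: 485   i=5: 367   i=6: 93   i=7: 423
  i=8: 85   i=9: 206     …   i=14: 183
  i=15: 192
Match at i=15, j=5: a = 15·23 + 5 = 350.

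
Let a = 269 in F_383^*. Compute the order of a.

The order of 269 must divide p − 1 = 382 = 2 · 191.
Divisors: 1, 2, 191, 382.
Check each in increasing order: 269^1 ≡ 269;  269^2 ≡ 357;  269^191 ≡ 382;  269^382 ≡ 1.
Smallest exponent giving 1 is 382.

382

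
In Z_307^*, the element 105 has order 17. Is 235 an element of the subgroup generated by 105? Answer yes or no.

yes

⟨105⟩ has order 17; its elements mod 307 are {1, 9, 24, 64, 81, 102, 105, 114, 115, 216, 235, 269, 272, 273, 280, 299, 304}.
235 is in this set.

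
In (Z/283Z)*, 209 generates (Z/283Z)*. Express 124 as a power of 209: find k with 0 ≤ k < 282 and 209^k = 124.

Baby-step giant-step with m = ceil(sqrt(282)) = 17.
Baby table (209^j mod 283 for j=0..16):
  0:1  1:209  2:99  3:32  4:179  5:55  6:175  7:68
  8:62  9:223  10:195  11:3  12:61  13:14  14:96  15:254
  16:165
Giant step factor: 209^(-17) ≡ 69 (mod 283).
Scan 124·69^i mod 283 for i = 0, 1, …:
  i=0: 124   i=1: 66   i=2: 26   i=3: 96
Match at i=3, j=14: k = 3·17 + 14 = 65.

65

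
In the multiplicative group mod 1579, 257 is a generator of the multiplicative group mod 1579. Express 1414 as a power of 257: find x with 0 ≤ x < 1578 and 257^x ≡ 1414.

1530

Baby-step giant-step with m = ceil(sqrt(1578)) = 40.
Baby table (257^j mod 1579 for j=0..39):
  0:1  1:257  2:1310  3:343  4:1306  5:894  6:803  7:1101
  8:316  9:683  10:262  11:1016  12:577  13:1442  14:1108  15:536
  16:379  17:1084  18:684  19:519  20:747  21:920  22:1169  23:423
  24:1339  25:1480  26:1400  27:1367  28:781  29:184  30:1497  31:1032
  32:1531  33:296  34:280  35:905  36:472  37:1300  38:931  39:838
Giant step factor: 257^(-40) ≡ 1546 (mod 1579).
Scan 1414·1546^i mod 1579 for i = 0, 1, …:
  i=0: 1414   i=1: 708   i=2: 321   i=3: 460
  i=4: 610   i=5: 397   i=6: 1110   i=7: 1266
  i=8: 855   i=9: 207     …   i=37: 327
  i=38: 262
Match at i=38, j=10: x = 38·40 + 10 = 1530.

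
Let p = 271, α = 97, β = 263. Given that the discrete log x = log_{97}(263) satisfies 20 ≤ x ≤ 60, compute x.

57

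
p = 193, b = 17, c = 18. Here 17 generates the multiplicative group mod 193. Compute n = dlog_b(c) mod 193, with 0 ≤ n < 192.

118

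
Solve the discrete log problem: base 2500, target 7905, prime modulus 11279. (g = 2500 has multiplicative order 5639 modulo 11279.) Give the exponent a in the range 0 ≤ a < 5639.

1893

Baby-step giant-step with m = ceil(sqrt(5639)) = 76.
Baby table (2500^j mod 11279 for j=0..75):
  0:1  1:2500  2:1434  3:9557  4:3578  5:753  6:10186  7:8297
  8:419  9:9832  10:3059  11:338  12:10354  13:10974  14:4472  15:2511
  16:6376  17:2773  18:7194  19:6274  20:7190  21:7553  22:1454  23:3162
  24:9700  25:150  26:2793  27:799  28:1117  29:6587  30:160  31:5235
  32:3860  33:6455  34:8530  35:7690  36:5584  37:7877  38:10645  39:5339
  40:4443  41:8964  42:9906  43:7595  44:4943  45:6995  46:5050  47:3799
  48:582  49:9  50:11221  51:1627  52:7060  53:9644  54:6777  55:1442
  56:6999  57:3771  58:9535  59:4973  60:3042  61:2954  62:8534  63:6411
  64:41  65:989  66:2399  67:8351  68:71  69:8315  70:303  71:1807
  72:5900  73:8347  74:1350  75:2579
Giant step factor: 2500^(-76) ≡ 9069 (mod 11279).
Scan 7905·9069^i mod 11279 for i = 0, 1, …:
  i=0: 7905   i=1: 1121   i=2: 3970   i=3: 1362
  i=4: 1473   i=5: 4301   i=6: 2987   i=7: 8224
  i=8: 6708   i=9: 7205     …   i=23: 3186
  i=24: 8315
Match at i=24, j=69: a = 24·76 + 69 = 1893.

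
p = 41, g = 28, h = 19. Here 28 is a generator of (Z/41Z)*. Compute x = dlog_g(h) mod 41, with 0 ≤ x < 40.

19

Successive powers of 28 modulo 41:
  28^0=1  28^1=28  28^2=5  28^3=17  28^4=25  28^5=3
  28^6=2  28^7=15  28^8=10  28^9=34  28^10=9  28^11=6
  28^12=4  28^13=30  28^14=20  28^15=27  28^16=18  28^17=12
  28^18=8  28^19=19
So 28^19 ≡ 19 (mod 41), giving x = 19.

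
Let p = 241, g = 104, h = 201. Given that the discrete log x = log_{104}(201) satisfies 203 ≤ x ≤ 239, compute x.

Compute 104^203 mod 241 = 185, then multiply by 104 repeatedly:
  104^203=185  104^204=201
Found 201 at exponent 204.

204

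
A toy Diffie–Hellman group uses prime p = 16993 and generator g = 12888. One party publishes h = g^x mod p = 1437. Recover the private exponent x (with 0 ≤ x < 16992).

8137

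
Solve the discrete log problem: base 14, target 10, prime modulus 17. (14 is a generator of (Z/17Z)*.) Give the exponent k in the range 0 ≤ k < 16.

11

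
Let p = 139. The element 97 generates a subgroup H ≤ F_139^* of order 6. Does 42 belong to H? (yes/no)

yes

⟨97⟩ has order 6; its elements mod 139 are {1, 42, 43, 96, 97, 138}.
42 is in this set.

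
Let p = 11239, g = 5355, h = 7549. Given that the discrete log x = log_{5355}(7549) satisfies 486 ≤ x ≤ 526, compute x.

Compute 5355^486 mod 11239 = 7846, then multiply by 5355 repeatedly:
  5355^486=7846  5355^487=3948  5355^488=981  5355^489=4642  5355^490=8481
  5355^491=10195  5355^492=6402  5355^493=3760  5355^494=5751  5355^495=1745
  5355^496=4866  5355^497=5428  5355^498=2886  5355^499=905  5355^500=2266
  5355^501=7549
Found 7549 at exponent 501.

501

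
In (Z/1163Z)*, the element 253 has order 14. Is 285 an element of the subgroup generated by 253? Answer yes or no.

⟨253⟩ has order 14; its elements mod 1163 are {1, 44, 185, 253, 285, 390, 498, 665, 773, 878, 910, 978, 1119, 1162}.
285 is in this set.

yes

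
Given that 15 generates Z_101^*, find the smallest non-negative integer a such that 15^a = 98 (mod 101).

Baby-step giant-step with m = ceil(sqrt(100)) = 10.
Baby table (15^j mod 101 for j=0..9):
  0:1  1:15  2:23  3:42  4:24  5:57  6:47  7:99
  8:71  9:55
Giant step factor: 15^(-10) ≡ 6 (mod 101).
Scan 98·6^i mod 101 for i = 0, 1, …:
  i=0: 98   i=1: 83   i=2: 94   i=3: 59
  i=4: 51   i=5: 3   i=6: 18   i=7: 7
  i=8: 42
Match at i=8, j=3: a = 8·10 + 3 = 83.

83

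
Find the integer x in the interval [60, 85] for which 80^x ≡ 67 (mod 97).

Compute 80^60 mod 97 = 33, then multiply by 80 repeatedly:
  80^60=33  80^61=21  80^62=31  80^63=55  80^64=35
  80^65=84  80^66=27  80^67=26  80^68=43  80^69=45
  80^70=11  80^71=7  80^72=75  80^73=83  80^74=44
  80^75=28  80^76=9  80^77=41  80^78=79  80^79=15
  80^80=36  80^81=67
Found 67 at exponent 81.

81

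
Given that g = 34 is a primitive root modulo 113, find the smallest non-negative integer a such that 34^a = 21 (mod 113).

73

Baby-step giant-step with m = ceil(sqrt(112)) = 11.
Baby table (34^j mod 113 for j=0..10):
  0:1  1:34  2:26  3:93  4:111  5:45  6:61  7:40
  8:4  9:23  10:104
Giant step factor: 34^(-11) ≡ 24 (mod 113).
Scan 21·24^i mod 113 for i = 0, 1, …:
  i=0: 21   i=1: 52   i=2: 5   i=3: 7
  i=4: 55   i=5: 77   i=6: 40
Match at i=6, j=7: a = 6·11 + 7 = 73.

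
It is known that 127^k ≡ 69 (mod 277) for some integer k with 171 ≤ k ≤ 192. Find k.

192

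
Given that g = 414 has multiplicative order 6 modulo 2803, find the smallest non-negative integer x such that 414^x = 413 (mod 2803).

Successive powers of 414 modulo 2803:
  414^0=1  414^1=414  414^2=413
So 414^2 ≡ 413 (mod 2803), giving x = 2.

2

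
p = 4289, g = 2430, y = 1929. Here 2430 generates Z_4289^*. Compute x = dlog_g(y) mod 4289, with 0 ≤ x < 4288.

2762

Baby-step giant-step with m = ceil(sqrt(4288)) = 66.
Baby table (2430^j mod 4289 for j=0..65):
  0:1  1:2430  2:3236  3:1743  4:2247  5:313  6:1437  7:664
  8:856  9:4204  10:3611  11:3725  12:1960  13:2010  14:3418  15:2236
  16:3606  17:153  18:2936  19:1873  20:761  21:671  22:710  23:1122
  24:2945  25:2298  26:4151  27:3491  28:3777  29:3939  30:3011  31:3985
  32:3277  33:2726  34:1964  35:3152  36:3495  37:630  38:4016  39:1405
  40:106  41:240  42:4185  43:331  44:2287  45:3155  46:2207  47:1760
  48:667  49:3857  50:1045  51:262  52:1888  53:2899  54:2032  55:1121
  56:515  57:3351  58:2408  59:1244  60:3464  61:2502  62:2347  63:3129
  64:3362  65:3404
Giant step factor: 2430^(-66) ≡ 1247 (mod 4289).
Scan 1929·1247^i mod 4289 for i = 0, 1, …:
  i=0: 1929   i=1: 3623   i=2: 1564   i=3: 3102
  i=4: 3805   i=5: 1201   i=6: 786   i=7: 2250
  i=8: 744   i=9: 1344     …   i=40: 2353
  i=41: 515
Match at i=41, j=56: x = 41·66 + 56 = 2762.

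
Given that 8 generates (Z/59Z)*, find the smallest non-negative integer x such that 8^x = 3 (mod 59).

36

Baby-step giant-step with m = ceil(sqrt(58)) = 8.
Baby table (8^j mod 59 for j=0..7):
  0:1  1:8  2:5  3:40  4:25  5:23  6:7  7:56
Giant step factor: 8^(-8) ≡ 27 (mod 59).
Scan 3·27^i mod 59 for i = 0, 1, …:
  i=0: 3   i=1: 22   i=2: 4   i=3: 49
  i=4: 25
Match at i=4, j=4: x = 4·8 + 4 = 36.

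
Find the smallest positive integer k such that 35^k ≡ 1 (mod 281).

35

The order of 35 must divide p − 1 = 280 = 2^3 · 5 · 7.
Divisors: 1, 2, 4, 5, 7, 8, 10, 14, 20, 28, 35, 40, 56, 70, 140, 280.
Check each in increasing order: 35^1 ≡ 35;  35^2 ≡ 101;  35^4 ≡ 85;  35^5 ≡ 165;  35^7 ≡ 86;  35^8 ≡ 200;  35^10 ≡ 249;  35^14 ≡ 90;  35^20 ≡ 181;  35^28 ≡ 232;  35^35 ≡ 1.
Smallest exponent giving 1 is 35.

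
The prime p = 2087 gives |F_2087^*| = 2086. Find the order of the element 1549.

The order of 1549 must divide p − 1 = 2086 = 2 · 7 · 149.
Divisors: 1, 2, 7, 14, 149, 298, 1043, 2086.
Check each in increasing order: 1549^1 ≡ 1549;  1549^2 ≡ 1438;  1549^7 ≡ 1809;  1549^14 ≡ 65;  1549^149 ≡ 1945;  1549^298 ≡ 1381;  1549^1043 ≡ 2086;  1549^2086 ≡ 1.
Smallest exponent giving 1 is 2086.

2086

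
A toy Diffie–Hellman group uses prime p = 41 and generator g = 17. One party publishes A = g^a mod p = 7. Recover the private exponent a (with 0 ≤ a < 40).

23

Successive powers of 17 modulo 41:
  17^0=1  17^1=17  17^2=2  17^3=34  17^4=4  17^5=27
  17^6=8  17^7=13  17^8=16  17^9=26  17^10=32  17^11=11
  17^12=23  17^13=22  17^14=5  17^15=3  17^16=10  17^17=6
  17^18=20  17^19=12  17^20=40  17^21=24  17^22=39  17^23=7
So 17^23 ≡ 7 (mod 41), giving a = 23.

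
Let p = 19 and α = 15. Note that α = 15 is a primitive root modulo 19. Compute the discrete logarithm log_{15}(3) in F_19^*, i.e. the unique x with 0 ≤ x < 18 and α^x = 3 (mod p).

11

Successive powers of 15 modulo 19:
  15^0=1  15^1=15  15^2=16  15^3=12  15^4=9  15^5=2
  15^6=11  15^7=13  15^8=5  15^9=18  15^10=4  15^11=3
So 15^11 ≡ 3 (mod 19), giving x = 11.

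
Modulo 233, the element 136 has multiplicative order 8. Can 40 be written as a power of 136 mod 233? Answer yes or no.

no

⟨136⟩ has order 8; its elements mod 233 are {1, 12, 89, 97, 136, 144, 221, 232}.
40 is not in this set.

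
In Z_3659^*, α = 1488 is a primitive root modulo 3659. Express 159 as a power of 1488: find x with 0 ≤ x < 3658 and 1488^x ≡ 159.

Baby-step giant-step with m = ceil(sqrt(3658)) = 61.
Baby table (1488^j mod 3659 for j=0..60):
  0:1  1:1488  2:449  3:2174  4:356  5:2832  6:2507  7:1895
  8:2330  9:1967  10:3355  11:1364  12:2546  13:1383  14:1546  15:2596
  16:2603  17:2042  18:1526  19:2108  20:941  21:2470  22:1724  23:353
  24:2027  25:1160  26:2691  27:1262  28:789  29:3152  30:2997  31:2874
  32:2800  33:2458  34:2163  35:2283  36:1552  37:547  38:1638  39:450
  40:3  41:805  42:1347  43:2863  44:1068  45:1178  46:203  47:2026
  48:3331  49:2242  50:2747  51:433  52:320  53:490  54:979  55:470
  56:491  57:2467  58:919  59:2665  60:2823
Giant step factor: 1488^(-61) ≡ 2267 (mod 3659).
Scan 159·2267^i mod 3659 for i = 0, 1, …:
  i=0: 159   i=1: 1871   i=2: 776   i=3: 2872
  i=4: 1463   i=5: 1567   i=6: 3159   i=7: 790
  i=8: 1679   i=9: 933     …   i=23: 1082
  i=24: 1364
Match at i=24, j=11: x = 24·61 + 11 = 1475.

1475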